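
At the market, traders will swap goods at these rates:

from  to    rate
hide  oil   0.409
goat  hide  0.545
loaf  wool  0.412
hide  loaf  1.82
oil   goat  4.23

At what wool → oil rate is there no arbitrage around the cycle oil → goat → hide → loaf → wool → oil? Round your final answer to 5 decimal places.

Known legs of the cycle: 4.23 × 0.545 × 1.82 × 0.412 = 1.728643644
For no arbitrage the full-cycle product must be 1, so the missing rate is 1 / 1.728643644 ≈ 0.5784882.

0.57849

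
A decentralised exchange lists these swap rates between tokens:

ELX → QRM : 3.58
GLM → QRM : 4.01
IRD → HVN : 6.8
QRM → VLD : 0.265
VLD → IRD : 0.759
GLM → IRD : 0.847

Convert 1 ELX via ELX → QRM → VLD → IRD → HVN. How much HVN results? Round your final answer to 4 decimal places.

4.8964

1 ELX × 3.58 = 3.58 QRM
3.58 QRM × 0.265 = 0.9487 VLD
0.9487 VLD × 0.759 = 0.7200633 IRD
0.7200633 IRD × 6.8 = 4.89643044 HVN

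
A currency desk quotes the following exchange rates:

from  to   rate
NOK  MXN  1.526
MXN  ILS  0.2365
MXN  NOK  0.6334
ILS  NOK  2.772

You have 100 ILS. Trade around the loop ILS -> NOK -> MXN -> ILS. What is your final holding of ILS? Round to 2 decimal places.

100.04

100 ILS × 2.772 = 277.2 NOK
277.2 NOK × 1.526 = 423.0072 MXN
423.0072 MXN × 0.2365 = 100.0412028 ILS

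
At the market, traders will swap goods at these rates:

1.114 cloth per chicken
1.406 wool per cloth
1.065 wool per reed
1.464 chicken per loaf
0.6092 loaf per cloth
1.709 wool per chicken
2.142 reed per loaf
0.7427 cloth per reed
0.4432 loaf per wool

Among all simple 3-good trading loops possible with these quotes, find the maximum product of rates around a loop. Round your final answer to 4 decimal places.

chicken→wool→loaf→chicken: 1.709 × 0.4432 × 1.464 = 1.10888
loaf→reed→wool→loaf: 2.142 × 1.065 × 0.4432 = 1.01104
cloth→loaf→chicken→cloth: 0.6092 × 1.464 × 1.114 = 0.99354
cloth→loaf→reed→cloth: 0.6092 × 2.142 × 0.7427 = 0.96915
Maximum is chicken→wool→loaf→chicken at 1.1089; arbitrage exists.

1.1089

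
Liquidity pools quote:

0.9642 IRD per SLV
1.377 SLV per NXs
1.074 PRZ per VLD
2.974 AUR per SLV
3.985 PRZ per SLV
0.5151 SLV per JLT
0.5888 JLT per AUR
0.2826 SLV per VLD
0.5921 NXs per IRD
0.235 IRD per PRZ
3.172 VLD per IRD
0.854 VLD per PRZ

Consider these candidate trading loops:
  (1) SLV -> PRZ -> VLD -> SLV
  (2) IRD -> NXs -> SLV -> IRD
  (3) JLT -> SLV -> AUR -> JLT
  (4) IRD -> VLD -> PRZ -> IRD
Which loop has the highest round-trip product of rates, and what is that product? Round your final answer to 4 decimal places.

(1) 3.985 × 0.854 × 0.2826 = 0.96174
(2) 0.5921 × 1.377 × 0.9642 = 0.78613
(3) 0.5151 × 2.974 × 0.5888 = 0.90199
(4) 3.172 × 1.074 × 0.235 = 0.80058
Highest is cycle (1) at 0.9617 (≤1, no arbitrage).

0.9617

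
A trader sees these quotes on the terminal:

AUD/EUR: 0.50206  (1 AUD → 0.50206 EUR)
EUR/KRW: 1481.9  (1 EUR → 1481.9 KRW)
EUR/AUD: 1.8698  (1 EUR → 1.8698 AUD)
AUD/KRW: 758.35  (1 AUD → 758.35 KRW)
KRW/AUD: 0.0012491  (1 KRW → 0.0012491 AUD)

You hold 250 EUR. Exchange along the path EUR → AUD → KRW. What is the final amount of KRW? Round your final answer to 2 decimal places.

250 EUR × 1.8698 = 467.45 AUD
467.45 AUD × 758.35 = 354490.7075 KRW

354490.71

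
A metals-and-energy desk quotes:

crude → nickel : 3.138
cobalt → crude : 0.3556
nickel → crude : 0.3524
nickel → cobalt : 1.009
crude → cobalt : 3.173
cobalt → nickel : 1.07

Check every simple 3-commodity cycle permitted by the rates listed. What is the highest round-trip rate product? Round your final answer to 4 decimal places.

1.1964

cobalt→nickel→crude→cobalt: 1.07 × 0.3524 × 3.173 = 1.19644
cobalt→crude→nickel→cobalt: 0.3556 × 3.138 × 1.009 = 1.12592
Maximum is cobalt→nickel→crude→cobalt at 1.1964; arbitrage exists.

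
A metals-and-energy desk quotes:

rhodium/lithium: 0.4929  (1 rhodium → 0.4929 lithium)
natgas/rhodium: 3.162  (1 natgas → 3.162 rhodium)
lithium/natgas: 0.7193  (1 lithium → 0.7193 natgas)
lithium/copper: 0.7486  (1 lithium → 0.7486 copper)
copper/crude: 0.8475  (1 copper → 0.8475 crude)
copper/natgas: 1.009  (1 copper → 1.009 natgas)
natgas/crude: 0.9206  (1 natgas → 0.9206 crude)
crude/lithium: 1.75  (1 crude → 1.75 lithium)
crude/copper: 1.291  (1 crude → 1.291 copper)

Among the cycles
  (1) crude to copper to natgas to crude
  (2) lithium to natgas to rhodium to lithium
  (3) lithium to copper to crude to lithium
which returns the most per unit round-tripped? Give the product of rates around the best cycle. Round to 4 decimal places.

1.1992

(1) 1.291 × 1.009 × 0.9206 = 1.19919
(2) 0.7193 × 3.162 × 0.4929 = 1.12106
(3) 0.7486 × 0.8475 × 1.75 = 1.11027
Highest is cycle (1) at 1.1992 (>1, arbitrage).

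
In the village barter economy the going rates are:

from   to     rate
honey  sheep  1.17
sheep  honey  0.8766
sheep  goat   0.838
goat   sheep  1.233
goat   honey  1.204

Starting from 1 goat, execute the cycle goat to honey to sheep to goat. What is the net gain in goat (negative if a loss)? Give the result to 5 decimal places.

1 goat × 1.204 = 1.204 honey
1.204 honey × 1.17 = 1.40868 sheep
1.40868 sheep × 0.838 = 1.18047384 goat
Net change: 1.18047384 − 1 = 0.18047384 goat

0.18047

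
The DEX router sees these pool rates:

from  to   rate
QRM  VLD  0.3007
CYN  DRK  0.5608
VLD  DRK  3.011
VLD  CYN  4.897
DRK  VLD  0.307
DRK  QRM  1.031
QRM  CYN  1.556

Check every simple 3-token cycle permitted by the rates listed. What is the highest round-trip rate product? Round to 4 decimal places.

0.9335

DRK→QRM→VLD→DRK: 1.031 × 0.3007 × 3.011 = 0.93348
CYN→DRK→QRM→CYN: 0.5608 × 1.031 × 1.556 = 0.89966
CYN→DRK→VLD→CYN: 0.5608 × 0.307 × 4.897 = 0.84309
Maximum is DRK→QRM→VLD→DRK at 0.9335; no arbitrage — every cycle loses value.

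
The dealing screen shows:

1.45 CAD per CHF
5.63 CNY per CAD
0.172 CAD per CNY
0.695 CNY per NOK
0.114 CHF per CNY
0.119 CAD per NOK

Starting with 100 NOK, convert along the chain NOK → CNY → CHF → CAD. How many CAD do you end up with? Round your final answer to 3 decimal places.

11.488

100 NOK × 0.695 = 69.5 CNY
69.5 CNY × 0.114 = 7.923 CHF
7.923 CHF × 1.45 = 11.48835 CAD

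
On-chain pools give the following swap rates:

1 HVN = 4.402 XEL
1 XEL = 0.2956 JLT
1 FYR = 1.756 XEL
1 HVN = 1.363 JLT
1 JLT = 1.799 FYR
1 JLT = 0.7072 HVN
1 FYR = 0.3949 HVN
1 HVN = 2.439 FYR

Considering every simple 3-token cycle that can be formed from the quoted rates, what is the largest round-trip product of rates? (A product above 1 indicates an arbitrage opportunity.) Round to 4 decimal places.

FYR→HVN→JLT→FYR: 0.3949 × 1.363 × 1.799 = 0.96831
FYR→XEL→JLT→FYR: 1.756 × 0.2956 × 1.799 = 0.93381
XEL→JLT→HVN→XEL: 0.2956 × 0.7072 × 4.402 = 0.92023
Maximum is FYR→HVN→JLT→FYR at 0.9683; no arbitrage — every cycle loses value.

0.9683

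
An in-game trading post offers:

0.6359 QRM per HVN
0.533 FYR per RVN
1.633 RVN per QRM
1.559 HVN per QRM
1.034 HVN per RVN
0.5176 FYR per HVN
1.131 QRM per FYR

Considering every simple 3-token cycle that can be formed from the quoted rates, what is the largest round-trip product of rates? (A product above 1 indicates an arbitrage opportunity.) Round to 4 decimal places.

QRM→RVN→HVN→QRM: 1.633 × 1.034 × 0.6359 = 1.07373
QRM→RVN→FYR→QRM: 1.633 × 0.533 × 1.131 = 0.98441
QRM→HVN→FYR→QRM: 1.559 × 0.5176 × 1.131 = 0.91265
Maximum is QRM→RVN→HVN→QRM at 1.0737; arbitrage exists.

1.0737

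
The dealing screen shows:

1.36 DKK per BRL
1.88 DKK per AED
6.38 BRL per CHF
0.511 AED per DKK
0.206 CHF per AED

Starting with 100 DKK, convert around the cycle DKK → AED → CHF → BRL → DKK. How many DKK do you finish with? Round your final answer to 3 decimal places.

100 DKK × 0.511 = 51.1 AED
51.1 AED × 0.206 = 10.5266 CHF
10.5266 CHF × 6.38 = 67.159708 BRL
67.159708 BRL × 1.36 = 91.33720288 DKK

91.337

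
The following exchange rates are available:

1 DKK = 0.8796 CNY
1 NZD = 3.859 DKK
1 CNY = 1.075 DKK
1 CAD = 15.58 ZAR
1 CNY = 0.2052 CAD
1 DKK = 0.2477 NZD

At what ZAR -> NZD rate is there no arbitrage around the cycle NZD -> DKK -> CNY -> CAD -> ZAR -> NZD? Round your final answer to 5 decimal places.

Known legs of the cycle: 3.859 × 0.8796 × 0.2052 × 15.58 = 10.8518756608224
For no arbitrage the full-cycle product must be 1, so the missing rate is 1 / 10.8518756608224 ≈ 0.0921500.

0.09215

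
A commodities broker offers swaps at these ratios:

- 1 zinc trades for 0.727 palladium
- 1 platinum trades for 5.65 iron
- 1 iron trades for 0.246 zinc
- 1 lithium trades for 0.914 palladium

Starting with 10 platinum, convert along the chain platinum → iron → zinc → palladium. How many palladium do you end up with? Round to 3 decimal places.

10 platinum × 5.65 = 56.5 iron
56.5 iron × 0.246 = 13.899 zinc
13.899 zinc × 0.727 = 10.104573 palladium

10.105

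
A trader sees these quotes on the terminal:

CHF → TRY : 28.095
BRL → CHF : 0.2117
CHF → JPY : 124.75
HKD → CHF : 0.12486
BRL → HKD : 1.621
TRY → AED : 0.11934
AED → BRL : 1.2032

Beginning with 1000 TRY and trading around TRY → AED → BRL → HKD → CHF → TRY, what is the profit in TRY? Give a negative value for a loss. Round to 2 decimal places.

1000 TRY × 0.11934 = 119.34 AED
119.34 AED × 1.2032 = 143.589888 BRL
143.589888 BRL × 1.621 = 232.759208448 HKD
232.759208448 HKD × 0.12486 = 29.06231476681728 CHF
29.06231476681728 CHF × 28.095 = 816.5057333737314816 TRY
Net change: 816.5057333737314816 − 1000 = -183.4942666262685184 TRY

-183.49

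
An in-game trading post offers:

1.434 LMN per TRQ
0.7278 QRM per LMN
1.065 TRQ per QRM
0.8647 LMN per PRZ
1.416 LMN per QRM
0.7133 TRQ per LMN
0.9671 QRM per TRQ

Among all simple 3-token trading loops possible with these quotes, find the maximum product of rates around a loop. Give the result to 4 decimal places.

LMN→QRM→TRQ→LMN: 0.7278 × 1.065 × 1.434 = 1.11150
LMN→TRQ→QRM→LMN: 0.7133 × 0.9671 × 1.416 = 0.97680
Maximum is LMN→QRM→TRQ→LMN at 1.1115; arbitrage exists.

1.1115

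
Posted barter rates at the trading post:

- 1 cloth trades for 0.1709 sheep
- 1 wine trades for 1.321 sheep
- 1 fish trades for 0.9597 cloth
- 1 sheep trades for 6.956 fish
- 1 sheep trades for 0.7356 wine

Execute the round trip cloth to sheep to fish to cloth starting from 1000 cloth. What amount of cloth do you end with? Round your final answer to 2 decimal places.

1140.87

1000 cloth × 0.1709 = 170.9 sheep
170.9 sheep × 6.956 = 1188.7804 fish
1188.7804 fish × 0.9597 = 1140.87254988 cloth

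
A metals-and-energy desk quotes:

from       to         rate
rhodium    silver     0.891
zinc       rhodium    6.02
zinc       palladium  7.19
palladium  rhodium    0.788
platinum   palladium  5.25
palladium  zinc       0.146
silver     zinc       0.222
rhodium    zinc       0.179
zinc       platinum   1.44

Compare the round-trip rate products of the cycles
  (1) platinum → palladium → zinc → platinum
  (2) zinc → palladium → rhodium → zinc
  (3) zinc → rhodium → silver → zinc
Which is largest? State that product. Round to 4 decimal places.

1.1908

(1) 5.25 × 0.146 × 1.44 = 1.10376
(2) 7.19 × 0.788 × 0.179 = 1.01416
(3) 6.02 × 0.891 × 0.222 = 1.19077
Highest is cycle (3) at 1.1908 (>1, arbitrage).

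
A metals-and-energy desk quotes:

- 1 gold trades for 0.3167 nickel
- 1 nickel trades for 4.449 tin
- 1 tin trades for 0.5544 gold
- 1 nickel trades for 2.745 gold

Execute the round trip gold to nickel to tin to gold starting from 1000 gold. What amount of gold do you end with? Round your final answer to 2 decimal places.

1000 gold × 0.3167 = 316.7 nickel
316.7 nickel × 4.449 = 1408.9983 tin
1408.9983 tin × 0.5544 = 781.14865752 gold

781.15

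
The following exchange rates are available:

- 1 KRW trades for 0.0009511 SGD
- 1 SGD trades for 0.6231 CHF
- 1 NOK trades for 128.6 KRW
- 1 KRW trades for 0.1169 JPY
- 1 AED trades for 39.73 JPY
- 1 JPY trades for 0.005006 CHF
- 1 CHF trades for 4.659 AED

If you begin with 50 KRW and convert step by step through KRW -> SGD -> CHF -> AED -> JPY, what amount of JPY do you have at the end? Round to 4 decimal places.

50 KRW × 0.0009511 = 0.047555 SGD
0.047555 SGD × 0.6231 = 0.0296315205 CHF
0.0296315205 CHF × 4.659 = 0.1380532540095 AED
0.1380532540095 AED × 39.73 = 5.484855781797435 JPY

5.4849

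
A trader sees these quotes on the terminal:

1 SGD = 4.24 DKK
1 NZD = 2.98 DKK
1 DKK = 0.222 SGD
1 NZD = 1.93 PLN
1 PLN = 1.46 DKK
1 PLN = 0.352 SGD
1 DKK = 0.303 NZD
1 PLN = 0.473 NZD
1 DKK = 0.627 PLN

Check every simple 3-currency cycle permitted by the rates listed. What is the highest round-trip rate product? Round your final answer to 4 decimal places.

0.9358

PLN→SGD→DKK→PLN: 0.352 × 4.24 × 0.627 = 0.93578
NZD→DKK→PLN→NZD: 2.98 × 0.627 × 0.473 = 0.88378
NZD→PLN→DKK→NZD: 1.93 × 1.46 × 0.303 = 0.85379
Maximum is PLN→SGD→DKK→PLN at 0.9358; no arbitrage — every cycle loses value.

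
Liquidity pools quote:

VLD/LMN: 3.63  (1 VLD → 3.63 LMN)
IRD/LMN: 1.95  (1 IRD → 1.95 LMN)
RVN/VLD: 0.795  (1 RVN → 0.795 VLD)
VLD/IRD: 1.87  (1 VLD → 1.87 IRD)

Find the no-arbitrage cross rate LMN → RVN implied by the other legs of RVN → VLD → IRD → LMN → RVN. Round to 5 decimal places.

Known legs of the cycle: 0.795 × 1.87 × 1.95 = 2.8989675
For no arbitrage the full-cycle product must be 1, so the missing rate is 1 / 2.8989675 ≈ 0.3449504.

0.34495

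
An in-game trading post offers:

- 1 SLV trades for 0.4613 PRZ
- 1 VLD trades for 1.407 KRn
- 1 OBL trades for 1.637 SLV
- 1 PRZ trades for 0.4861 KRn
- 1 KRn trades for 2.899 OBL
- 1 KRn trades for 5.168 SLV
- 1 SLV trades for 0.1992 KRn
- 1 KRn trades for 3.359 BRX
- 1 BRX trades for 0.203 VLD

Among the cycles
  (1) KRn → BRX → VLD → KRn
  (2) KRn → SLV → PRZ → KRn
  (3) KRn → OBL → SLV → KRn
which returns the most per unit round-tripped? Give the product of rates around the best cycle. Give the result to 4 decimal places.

1.1589

(1) 3.359 × 0.203 × 1.407 = 0.95940
(2) 5.168 × 0.4613 × 0.4861 = 1.15886
(3) 2.899 × 1.637 × 0.1992 = 0.94534
Highest is cycle (2) at 1.1589 (>1, arbitrage).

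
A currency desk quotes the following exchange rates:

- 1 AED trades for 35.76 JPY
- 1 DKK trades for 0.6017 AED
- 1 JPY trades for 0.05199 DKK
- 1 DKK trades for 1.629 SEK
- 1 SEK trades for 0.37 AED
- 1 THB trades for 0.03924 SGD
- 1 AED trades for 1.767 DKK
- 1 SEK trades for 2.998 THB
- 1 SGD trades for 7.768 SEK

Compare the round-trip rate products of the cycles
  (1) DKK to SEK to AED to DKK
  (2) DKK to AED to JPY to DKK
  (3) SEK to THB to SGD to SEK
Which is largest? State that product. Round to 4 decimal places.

1.1187

(1) 1.629 × 0.37 × 1.767 = 1.06502
(2) 0.6017 × 35.76 × 0.05199 = 1.11866
(3) 2.998 × 0.03924 × 7.768 = 0.91384
Highest is cycle (2) at 1.1187 (>1, arbitrage).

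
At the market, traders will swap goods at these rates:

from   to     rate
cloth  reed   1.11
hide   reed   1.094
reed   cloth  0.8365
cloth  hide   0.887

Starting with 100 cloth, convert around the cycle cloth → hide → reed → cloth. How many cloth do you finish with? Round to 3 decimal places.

81.172

100 cloth × 0.887 = 88.7 hide
88.7 hide × 1.094 = 97.0378 reed
97.0378 reed × 0.8365 = 81.1721197 cloth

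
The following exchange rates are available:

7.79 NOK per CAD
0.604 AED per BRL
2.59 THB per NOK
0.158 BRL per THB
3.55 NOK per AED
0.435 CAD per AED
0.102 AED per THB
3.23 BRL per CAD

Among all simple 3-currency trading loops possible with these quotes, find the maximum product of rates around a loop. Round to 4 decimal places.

AED→NOK→THB→AED: 3.55 × 2.59 × 0.102 = 0.93784
AED→CAD→BRL→AED: 0.435 × 3.23 × 0.604 = 0.84865
Maximum is AED→NOK→THB→AED at 0.9378; no arbitrage — every cycle loses value.

0.9378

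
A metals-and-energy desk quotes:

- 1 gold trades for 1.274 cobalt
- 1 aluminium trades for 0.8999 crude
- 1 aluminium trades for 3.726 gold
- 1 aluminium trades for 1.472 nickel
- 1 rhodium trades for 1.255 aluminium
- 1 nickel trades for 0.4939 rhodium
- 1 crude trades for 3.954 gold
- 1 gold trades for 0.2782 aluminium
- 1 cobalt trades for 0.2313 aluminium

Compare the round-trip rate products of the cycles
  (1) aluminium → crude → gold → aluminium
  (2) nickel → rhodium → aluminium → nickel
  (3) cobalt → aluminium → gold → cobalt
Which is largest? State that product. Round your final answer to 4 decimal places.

1.0980

(1) 0.8999 × 3.954 × 0.2782 = 0.98989
(2) 0.4939 × 1.255 × 1.472 = 0.91241
(3) 0.2313 × 3.726 × 1.274 = 1.09796
Highest is cycle (3) at 1.0980 (>1, arbitrage).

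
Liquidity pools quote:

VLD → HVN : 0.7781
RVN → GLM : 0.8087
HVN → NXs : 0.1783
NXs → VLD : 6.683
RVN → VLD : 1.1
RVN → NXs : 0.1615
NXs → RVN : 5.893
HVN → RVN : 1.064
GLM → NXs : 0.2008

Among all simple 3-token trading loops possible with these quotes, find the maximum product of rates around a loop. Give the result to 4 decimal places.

NXs→RVN→GLM→NXs: 5.893 × 0.8087 × 0.2008 = 0.95695
HVN→NXs→VLD→HVN: 0.1783 × 6.683 × 0.7781 = 0.92717
HVN→RVN→VLD→HVN: 1.064 × 1.1 × 0.7781 = 0.91069
Maximum is NXs→RVN→GLM→NXs at 0.9569; no arbitrage — every cycle loses value.

0.9569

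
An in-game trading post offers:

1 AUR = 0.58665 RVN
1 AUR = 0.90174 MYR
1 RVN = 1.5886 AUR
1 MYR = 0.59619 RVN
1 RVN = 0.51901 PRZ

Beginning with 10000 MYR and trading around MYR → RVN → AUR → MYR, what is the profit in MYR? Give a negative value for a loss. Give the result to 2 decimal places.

10000 MYR × 0.59619 = 5961.9 RVN
5961.9 RVN × 1.5886 = 9471.07434 AUR
9471.07434 AUR × 0.90174 = 8540.4465753516 MYR
Net change: 8540.4465753516 − 10000 = -1459.5534246484 MYR

-1459.55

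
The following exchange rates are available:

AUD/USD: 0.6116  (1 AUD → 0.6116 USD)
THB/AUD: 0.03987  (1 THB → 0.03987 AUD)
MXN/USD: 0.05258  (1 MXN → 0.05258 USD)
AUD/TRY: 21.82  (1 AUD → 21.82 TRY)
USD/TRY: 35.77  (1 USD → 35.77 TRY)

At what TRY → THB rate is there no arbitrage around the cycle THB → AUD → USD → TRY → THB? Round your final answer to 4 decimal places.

1.1465

Known legs of the cycle: 0.03987 × 0.6116 × 35.77 = 0.87223327884
For no arbitrage the full-cycle product must be 1, so the missing rate is 1 / 0.87223327884 ≈ 1.146482.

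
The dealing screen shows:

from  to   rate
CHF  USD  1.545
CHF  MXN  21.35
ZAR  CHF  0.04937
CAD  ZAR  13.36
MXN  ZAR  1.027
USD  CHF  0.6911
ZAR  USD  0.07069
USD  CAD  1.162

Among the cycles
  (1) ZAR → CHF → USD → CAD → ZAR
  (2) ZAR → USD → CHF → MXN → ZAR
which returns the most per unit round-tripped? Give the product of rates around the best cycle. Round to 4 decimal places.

(1) 0.04937 × 1.545 × 1.162 × 13.36 = 1.18414
(2) 0.07069 × 0.6911 × 21.35 × 1.027 = 1.07119
Highest is cycle (1) at 1.1841 (>1, arbitrage).

1.1841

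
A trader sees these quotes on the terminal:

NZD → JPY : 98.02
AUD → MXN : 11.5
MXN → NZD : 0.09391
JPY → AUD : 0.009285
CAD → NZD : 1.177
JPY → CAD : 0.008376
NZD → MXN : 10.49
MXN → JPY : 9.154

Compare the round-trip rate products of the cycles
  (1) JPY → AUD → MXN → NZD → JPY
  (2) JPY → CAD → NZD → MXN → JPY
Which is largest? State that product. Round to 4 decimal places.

(1) 0.009285 × 11.5 × 0.09391 × 98.02 = 0.98289
(2) 0.008376 × 1.177 × 10.49 × 9.154 = 0.94667
Highest is cycle (1) at 0.9829 (≤1, no arbitrage).

0.9829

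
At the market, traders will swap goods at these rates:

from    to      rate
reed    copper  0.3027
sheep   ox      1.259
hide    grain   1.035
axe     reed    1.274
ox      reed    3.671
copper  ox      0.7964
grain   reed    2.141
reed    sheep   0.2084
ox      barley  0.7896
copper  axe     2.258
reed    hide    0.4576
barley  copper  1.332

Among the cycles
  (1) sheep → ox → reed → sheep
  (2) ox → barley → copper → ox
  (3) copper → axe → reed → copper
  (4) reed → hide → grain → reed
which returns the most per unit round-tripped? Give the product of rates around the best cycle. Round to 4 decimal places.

(1) 1.259 × 3.671 × 0.2084 = 0.96318
(2) 0.7896 × 1.332 × 0.7964 = 0.83761
(3) 2.258 × 1.274 × 0.3027 = 0.87077
(4) 0.4576 × 1.035 × 2.141 = 1.01401
Highest is cycle (4) at 1.0140 (>1, arbitrage).

1.0140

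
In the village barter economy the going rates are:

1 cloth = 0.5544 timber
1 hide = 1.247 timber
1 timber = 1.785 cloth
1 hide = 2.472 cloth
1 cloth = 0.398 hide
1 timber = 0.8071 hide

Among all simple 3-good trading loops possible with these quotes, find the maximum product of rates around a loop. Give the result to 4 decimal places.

hide→cloth→timber→hide: 2.472 × 0.5544 × 0.8071 = 1.10611
hide→timber→cloth→hide: 1.247 × 1.785 × 0.398 = 0.88591
Maximum is hide→cloth→timber→hide at 1.1061; arbitrage exists.

1.1061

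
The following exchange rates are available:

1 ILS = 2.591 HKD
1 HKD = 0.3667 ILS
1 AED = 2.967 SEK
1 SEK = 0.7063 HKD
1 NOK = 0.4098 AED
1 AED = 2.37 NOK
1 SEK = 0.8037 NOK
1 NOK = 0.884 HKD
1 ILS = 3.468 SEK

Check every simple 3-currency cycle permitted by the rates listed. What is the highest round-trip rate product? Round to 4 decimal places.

NOK→AED→SEK→NOK: 0.4098 × 2.967 × 0.8037 = 0.97720
HKD→ILS→SEK→HKD: 0.3667 × 3.468 × 0.7063 = 0.89821
Maximum is NOK→AED→SEK→NOK at 0.9772; no arbitrage — every cycle loses value.

0.9772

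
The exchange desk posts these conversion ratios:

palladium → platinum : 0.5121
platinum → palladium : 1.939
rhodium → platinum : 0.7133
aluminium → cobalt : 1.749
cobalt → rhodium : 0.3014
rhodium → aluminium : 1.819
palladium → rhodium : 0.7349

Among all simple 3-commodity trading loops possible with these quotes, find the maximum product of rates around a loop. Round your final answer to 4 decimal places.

1.0164

palladium→rhodium→platinum→palladium: 0.7349 × 0.7133 × 1.939 = 1.01643
aluminium→cobalt→rhodium→aluminium: 1.749 × 0.3014 × 1.819 = 0.95888
Maximum is palladium→rhodium→platinum→palladium at 1.0164; arbitrage exists.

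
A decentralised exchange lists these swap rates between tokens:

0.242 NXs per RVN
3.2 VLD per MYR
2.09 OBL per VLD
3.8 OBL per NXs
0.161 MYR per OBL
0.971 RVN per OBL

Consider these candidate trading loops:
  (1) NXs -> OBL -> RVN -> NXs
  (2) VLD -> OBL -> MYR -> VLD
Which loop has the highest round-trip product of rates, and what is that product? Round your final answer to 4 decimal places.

(1) 3.8 × 0.971 × 0.242 = 0.89293
(2) 2.09 × 0.161 × 3.2 = 1.07677
Highest is cycle (2) at 1.0768 (>1, arbitrage).

1.0768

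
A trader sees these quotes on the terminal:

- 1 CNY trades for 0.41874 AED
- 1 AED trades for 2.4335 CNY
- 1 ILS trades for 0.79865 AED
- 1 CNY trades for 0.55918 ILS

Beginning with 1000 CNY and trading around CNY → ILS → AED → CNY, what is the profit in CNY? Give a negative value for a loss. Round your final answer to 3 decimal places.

86.775

1000 CNY × 0.55918 = 559.18 ILS
559.18 ILS × 0.79865 = 446.589107 AED
446.589107 AED × 2.4335 = 1086.7745918845 CNY
Net change: 1086.7745918845 − 1000 = 86.7745918845 CNY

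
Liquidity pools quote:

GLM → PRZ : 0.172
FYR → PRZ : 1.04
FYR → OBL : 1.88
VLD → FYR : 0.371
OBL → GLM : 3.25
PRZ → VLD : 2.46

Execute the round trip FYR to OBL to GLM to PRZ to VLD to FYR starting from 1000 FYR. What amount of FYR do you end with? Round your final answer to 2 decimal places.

959.13

1000 FYR × 1.88 = 1880 OBL
1880 OBL × 3.25 = 6110 GLM
6110 GLM × 0.172 = 1050.92 PRZ
1050.92 PRZ × 2.46 = 2585.2632 VLD
2585.2632 VLD × 0.371 = 959.1326472 FYR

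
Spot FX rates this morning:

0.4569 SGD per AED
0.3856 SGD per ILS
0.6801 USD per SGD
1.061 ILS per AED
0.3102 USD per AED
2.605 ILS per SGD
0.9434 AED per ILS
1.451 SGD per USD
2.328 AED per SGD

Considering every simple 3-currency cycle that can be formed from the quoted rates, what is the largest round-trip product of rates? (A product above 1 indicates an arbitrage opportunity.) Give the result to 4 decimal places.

AED→SGD→ILS→AED: 0.4569 × 2.605 × 0.9434 = 1.12286
USD→SGD→AED→USD: 1.451 × 2.328 × 0.3102 = 1.04783
AED→ILS→SGD→AED: 1.061 × 0.3856 × 2.328 = 0.95244
Maximum is AED→SGD→ILS→AED at 1.1229; arbitrage exists.

1.1229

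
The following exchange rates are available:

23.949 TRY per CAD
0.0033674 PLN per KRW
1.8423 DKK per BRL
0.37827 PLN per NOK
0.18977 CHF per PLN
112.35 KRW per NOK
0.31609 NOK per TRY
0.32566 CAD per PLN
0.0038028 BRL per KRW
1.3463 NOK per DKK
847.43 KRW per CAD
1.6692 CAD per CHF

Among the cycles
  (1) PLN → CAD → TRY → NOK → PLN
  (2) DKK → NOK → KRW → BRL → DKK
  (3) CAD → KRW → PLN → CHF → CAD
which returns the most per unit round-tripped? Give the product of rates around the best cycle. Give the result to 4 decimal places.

(1) 0.32566 × 23.949 × 0.31609 × 0.37827 = 0.93253
(2) 1.3463 × 112.35 × 0.0038028 × 1.8423 = 1.05969
(3) 847.43 × 0.0033674 × 0.18977 × 1.6692 = 0.90393
Highest is cycle (2) at 1.0597 (>1, arbitrage).

1.0597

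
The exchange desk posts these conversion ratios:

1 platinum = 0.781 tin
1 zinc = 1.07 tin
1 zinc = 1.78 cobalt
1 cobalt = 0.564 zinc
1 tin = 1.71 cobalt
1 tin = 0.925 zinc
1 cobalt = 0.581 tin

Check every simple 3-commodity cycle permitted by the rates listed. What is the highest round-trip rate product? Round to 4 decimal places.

tin→cobalt→zinc→tin: 1.71 × 0.564 × 1.07 = 1.03195
tin→zinc→cobalt→tin: 0.925 × 1.78 × 0.581 = 0.95662
Maximum is tin→cobalt→zinc→tin at 1.0320; arbitrage exists.

1.0320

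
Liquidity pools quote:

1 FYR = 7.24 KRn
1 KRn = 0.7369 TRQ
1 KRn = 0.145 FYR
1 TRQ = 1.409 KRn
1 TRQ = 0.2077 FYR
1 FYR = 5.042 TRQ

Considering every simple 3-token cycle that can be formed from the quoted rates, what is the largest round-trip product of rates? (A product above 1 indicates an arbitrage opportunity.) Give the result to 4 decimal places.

1.1081

FYR→KRn→TRQ→FYR: 7.24 × 0.7369 × 0.2077 = 1.10811
FYR→TRQ→KRn→FYR: 5.042 × 1.409 × 0.145 = 1.03011
Maximum is FYR→KRn→TRQ→FYR at 1.1081; arbitrage exists.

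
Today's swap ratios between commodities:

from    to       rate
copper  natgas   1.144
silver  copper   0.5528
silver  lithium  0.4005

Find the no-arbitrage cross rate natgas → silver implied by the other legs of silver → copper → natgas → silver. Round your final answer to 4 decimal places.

1.5813

Known legs of the cycle: 0.5528 × 1.144 = 0.6324032
For no arbitrage the full-cycle product must be 1, so the missing rate is 1 / 0.6324032 ≈ 1.581270.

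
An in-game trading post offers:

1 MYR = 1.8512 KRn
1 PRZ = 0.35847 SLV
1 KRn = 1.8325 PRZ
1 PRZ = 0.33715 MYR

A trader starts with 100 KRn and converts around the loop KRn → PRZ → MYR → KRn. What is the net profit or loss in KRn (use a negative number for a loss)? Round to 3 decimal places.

14.372

100 KRn × 1.8325 = 183.25 PRZ
183.25 PRZ × 0.33715 = 61.7827375 MYR
61.7827375 MYR × 1.8512 = 114.37220366 KRn
Net change: 114.37220366 − 100 = 14.37220366 KRn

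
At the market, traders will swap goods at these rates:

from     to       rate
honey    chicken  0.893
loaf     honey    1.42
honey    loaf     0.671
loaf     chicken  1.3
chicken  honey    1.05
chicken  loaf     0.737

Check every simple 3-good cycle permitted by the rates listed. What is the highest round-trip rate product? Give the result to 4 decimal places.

honey→chicken→loaf→honey: 0.893 × 0.737 × 1.42 = 0.93456
honey→loaf→chicken→honey: 0.671 × 1.3 × 1.05 = 0.91592
Maximum is honey→chicken→loaf→honey at 0.9346; no arbitrage — every cycle loses value.

0.9346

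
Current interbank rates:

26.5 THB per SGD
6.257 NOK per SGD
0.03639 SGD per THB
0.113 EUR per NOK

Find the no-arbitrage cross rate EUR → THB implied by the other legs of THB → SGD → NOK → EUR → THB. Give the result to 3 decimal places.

Known legs of the cycle: 0.03639 × 6.257 × 0.113 = 0.02572922199
For no arbitrage the full-cycle product must be 1, so the missing rate is 1 / 0.02572922199 ≈ 38.86631.

38.866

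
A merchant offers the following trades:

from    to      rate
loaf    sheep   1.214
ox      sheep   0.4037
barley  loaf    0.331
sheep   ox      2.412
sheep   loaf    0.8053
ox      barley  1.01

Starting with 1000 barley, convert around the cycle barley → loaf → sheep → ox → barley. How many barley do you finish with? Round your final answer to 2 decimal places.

978.92

1000 barley × 0.331 = 331 loaf
331 loaf × 1.214 = 401.834 sheep
401.834 sheep × 2.412 = 969.223608 ox
969.223608 ox × 1.01 = 978.91584408 barley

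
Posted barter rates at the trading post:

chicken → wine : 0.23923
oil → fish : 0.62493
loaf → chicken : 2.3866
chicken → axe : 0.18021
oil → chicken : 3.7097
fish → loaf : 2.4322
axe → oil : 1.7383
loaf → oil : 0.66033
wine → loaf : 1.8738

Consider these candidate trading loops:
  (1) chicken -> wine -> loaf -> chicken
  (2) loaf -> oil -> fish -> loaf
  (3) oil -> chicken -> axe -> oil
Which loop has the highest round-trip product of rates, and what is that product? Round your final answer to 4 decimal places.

(1) 0.23923 × 1.8738 × 2.3866 = 1.06984
(2) 0.66033 × 0.62493 × 2.4322 = 1.00367
(3) 3.7097 × 0.18021 × 1.7383 = 1.16210
Highest is cycle (3) at 1.1621 (>1, arbitrage).

1.1621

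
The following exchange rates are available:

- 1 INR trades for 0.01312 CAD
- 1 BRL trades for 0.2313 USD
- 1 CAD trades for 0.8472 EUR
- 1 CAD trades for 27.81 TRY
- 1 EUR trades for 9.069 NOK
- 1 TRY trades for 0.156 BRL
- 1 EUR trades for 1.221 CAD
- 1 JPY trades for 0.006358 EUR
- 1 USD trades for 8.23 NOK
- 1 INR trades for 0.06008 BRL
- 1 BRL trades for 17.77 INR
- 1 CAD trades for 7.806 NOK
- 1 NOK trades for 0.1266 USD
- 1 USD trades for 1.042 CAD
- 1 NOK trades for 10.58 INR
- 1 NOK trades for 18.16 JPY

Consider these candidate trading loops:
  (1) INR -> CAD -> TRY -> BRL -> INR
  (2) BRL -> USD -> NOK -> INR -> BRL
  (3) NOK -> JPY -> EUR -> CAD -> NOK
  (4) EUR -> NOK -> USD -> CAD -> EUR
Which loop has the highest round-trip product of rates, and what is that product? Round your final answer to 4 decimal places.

1.2100

(1) 0.01312 × 27.81 × 0.156 × 17.77 = 1.01146
(2) 0.2313 × 8.23 × 10.58 × 0.06008 = 1.21002
(3) 18.16 × 0.006358 × 1.221 × 7.806 = 1.10048
(4) 9.069 × 0.1266 × 1.042 × 0.8472 = 1.01355
Highest is cycle (2) at 1.2100 (>1, arbitrage).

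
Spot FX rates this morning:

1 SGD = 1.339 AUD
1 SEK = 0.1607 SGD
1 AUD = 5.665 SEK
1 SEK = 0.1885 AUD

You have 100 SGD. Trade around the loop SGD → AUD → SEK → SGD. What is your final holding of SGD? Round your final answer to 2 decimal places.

100 SGD × 1.339 = 133.9 AUD
133.9 AUD × 5.665 = 758.5435 SEK
758.5435 SEK × 0.1607 = 121.89794045 SGD

121.90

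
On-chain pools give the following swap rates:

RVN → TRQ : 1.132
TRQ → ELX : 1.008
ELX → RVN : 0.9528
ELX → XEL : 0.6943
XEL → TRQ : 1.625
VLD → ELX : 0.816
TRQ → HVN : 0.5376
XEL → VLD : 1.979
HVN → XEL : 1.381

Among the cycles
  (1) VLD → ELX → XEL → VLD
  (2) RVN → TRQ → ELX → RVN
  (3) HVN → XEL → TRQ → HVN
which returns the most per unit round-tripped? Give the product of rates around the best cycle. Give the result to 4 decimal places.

1.2064

(1) 0.816 × 0.6943 × 1.979 = 1.12120
(2) 1.132 × 1.008 × 0.9528 = 1.08720
(3) 1.381 × 1.625 × 0.5376 = 1.20644
Highest is cycle (3) at 1.2064 (>1, arbitrage).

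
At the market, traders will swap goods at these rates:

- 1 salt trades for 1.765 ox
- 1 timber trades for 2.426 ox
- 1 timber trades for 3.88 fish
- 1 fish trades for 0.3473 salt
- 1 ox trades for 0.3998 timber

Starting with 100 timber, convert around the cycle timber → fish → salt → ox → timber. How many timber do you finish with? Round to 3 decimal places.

100 timber × 3.88 = 388 fish
388 fish × 0.3473 = 134.7524 salt
134.7524 salt × 1.765 = 237.837986 ox
237.837986 ox × 0.3998 = 95.0876268028 timber

95.088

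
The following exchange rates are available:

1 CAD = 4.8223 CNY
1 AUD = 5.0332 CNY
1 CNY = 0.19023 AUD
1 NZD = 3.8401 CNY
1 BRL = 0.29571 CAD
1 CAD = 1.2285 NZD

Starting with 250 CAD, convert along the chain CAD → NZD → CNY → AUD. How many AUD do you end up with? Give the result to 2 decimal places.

250 CAD × 1.2285 = 307.125 NZD
307.125 NZD × 3.8401 = 1179.3907125 CNY
1179.3907125 CNY × 0.19023 = 224.355495238875 AUD

224.36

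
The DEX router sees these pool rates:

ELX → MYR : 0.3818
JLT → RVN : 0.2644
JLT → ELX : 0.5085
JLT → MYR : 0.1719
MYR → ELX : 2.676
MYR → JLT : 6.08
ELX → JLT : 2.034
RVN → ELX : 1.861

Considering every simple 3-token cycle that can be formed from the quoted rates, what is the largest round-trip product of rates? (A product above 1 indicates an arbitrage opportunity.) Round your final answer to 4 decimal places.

JLT→ELX→MYR→JLT: 0.5085 × 0.3818 × 6.08 = 1.18040
JLT→RVN→ELX→JLT: 0.2644 × 1.861 × 2.034 = 1.00083
JLT→MYR→ELX→JLT: 0.1719 × 2.676 × 2.034 = 0.93565
Maximum is JLT→ELX→MYR→JLT at 1.1804; arbitrage exists.

1.1804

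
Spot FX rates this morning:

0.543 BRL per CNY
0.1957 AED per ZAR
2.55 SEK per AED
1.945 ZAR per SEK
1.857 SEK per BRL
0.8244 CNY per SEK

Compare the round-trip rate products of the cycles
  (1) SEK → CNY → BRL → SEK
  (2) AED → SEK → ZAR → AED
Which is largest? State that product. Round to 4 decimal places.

(1) 0.8244 × 0.543 × 1.857 = 0.83128
(2) 2.55 × 1.945 × 0.1957 = 0.97062
Highest is cycle (2) at 0.9706 (≤1, no arbitrage).

0.9706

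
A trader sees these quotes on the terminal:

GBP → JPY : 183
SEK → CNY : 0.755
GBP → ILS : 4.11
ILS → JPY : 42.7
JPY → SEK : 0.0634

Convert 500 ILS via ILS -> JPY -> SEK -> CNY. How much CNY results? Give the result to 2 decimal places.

1021.96

500 ILS × 42.7 = 21350 JPY
21350 JPY × 0.0634 = 1353.59 SEK
1353.59 SEK × 0.755 = 1021.96045 CNY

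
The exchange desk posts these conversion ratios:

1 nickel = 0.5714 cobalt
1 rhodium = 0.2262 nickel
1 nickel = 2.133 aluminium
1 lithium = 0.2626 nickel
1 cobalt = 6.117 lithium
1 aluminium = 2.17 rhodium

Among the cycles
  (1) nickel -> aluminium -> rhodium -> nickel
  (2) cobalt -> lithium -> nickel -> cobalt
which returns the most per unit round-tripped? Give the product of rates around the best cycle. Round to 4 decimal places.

1.0470

(1) 2.133 × 2.17 × 0.2262 = 1.04699
(2) 6.117 × 0.2626 × 0.5714 = 0.91785
Highest is cycle (1) at 1.0470 (>1, arbitrage).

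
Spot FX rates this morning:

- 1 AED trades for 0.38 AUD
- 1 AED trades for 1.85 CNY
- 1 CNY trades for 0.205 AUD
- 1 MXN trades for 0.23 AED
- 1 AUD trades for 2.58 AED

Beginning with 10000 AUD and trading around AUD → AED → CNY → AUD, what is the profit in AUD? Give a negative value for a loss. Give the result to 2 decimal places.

10000 AUD × 2.58 = 25800 AED
25800 AED × 1.85 = 47730 CNY
47730 CNY × 0.205 = 9784.65 AUD
Net change: 9784.65 − 10000 = -215.35 AUD

-215.35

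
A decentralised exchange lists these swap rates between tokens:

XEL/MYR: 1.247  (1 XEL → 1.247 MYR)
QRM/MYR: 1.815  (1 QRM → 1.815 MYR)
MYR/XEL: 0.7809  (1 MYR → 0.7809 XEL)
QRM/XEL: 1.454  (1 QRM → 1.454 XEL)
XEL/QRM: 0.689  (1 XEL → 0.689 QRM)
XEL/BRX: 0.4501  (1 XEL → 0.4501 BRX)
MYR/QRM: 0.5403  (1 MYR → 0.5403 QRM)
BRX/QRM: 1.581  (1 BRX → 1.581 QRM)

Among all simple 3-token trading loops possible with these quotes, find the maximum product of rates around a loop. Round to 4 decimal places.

BRX→QRM→XEL→BRX: 1.581 × 1.454 × 0.4501 = 1.03468
QRM→XEL→MYR→QRM: 1.454 × 1.247 × 0.5403 = 0.97964
QRM→MYR→XEL→QRM: 1.815 × 0.7809 × 0.689 = 0.97654
Maximum is BRX→QRM→XEL→BRX at 1.0347; arbitrage exists.

1.0347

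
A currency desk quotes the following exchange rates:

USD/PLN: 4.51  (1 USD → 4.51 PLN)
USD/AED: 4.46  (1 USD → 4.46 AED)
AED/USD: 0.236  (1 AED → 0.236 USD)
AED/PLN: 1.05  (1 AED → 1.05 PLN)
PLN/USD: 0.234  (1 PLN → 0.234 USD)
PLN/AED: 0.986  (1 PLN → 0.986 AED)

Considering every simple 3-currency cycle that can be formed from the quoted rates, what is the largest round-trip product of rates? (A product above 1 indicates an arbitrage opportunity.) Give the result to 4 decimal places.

1.0958

USD→AED→PLN→USD: 4.46 × 1.05 × 0.234 = 1.09582
USD→PLN→AED→USD: 4.51 × 0.986 × 0.236 = 1.04946
Maximum is USD→AED→PLN→USD at 1.0958; arbitrage exists.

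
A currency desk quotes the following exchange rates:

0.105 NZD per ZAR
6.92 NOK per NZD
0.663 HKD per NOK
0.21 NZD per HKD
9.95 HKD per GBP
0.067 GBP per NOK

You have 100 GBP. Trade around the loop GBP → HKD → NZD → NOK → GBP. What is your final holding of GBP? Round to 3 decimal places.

96.878

100 GBP × 9.95 = 995 HKD
995 HKD × 0.21 = 208.95 NZD
208.95 NZD × 6.92 = 1445.934 NOK
1445.934 NOK × 0.067 = 96.877578 GBP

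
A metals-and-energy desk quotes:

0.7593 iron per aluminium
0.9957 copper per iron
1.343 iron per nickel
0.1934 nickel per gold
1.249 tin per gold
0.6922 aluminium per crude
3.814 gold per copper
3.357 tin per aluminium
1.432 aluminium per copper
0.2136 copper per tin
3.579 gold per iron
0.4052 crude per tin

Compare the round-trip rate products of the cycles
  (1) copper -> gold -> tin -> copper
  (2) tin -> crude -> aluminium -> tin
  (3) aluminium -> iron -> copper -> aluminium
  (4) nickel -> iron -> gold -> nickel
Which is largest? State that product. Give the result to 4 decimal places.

(1) 3.814 × 1.249 × 0.2136 = 1.01752
(2) 0.4052 × 0.6922 × 3.357 = 0.94157
(3) 0.7593 × 0.9957 × 1.432 = 1.08264
(4) 1.343 × 3.579 × 0.1934 = 0.92960
Highest is cycle (3) at 1.0826 (>1, arbitrage).

1.0826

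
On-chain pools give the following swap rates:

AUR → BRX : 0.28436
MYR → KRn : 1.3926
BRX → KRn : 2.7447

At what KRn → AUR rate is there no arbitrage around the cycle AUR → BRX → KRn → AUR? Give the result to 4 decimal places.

Known legs of the cycle: 0.28436 × 2.7447 = 0.780482892
For no arbitrage the full-cycle product must be 1, so the missing rate is 1 / 0.780482892 ≈ 1.281258.

1.2813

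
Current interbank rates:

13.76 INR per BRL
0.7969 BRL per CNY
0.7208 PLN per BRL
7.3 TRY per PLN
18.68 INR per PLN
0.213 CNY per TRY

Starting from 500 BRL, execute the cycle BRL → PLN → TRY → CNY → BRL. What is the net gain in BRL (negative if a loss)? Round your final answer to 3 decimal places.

-53.428

500 BRL × 0.7208 = 360.4 PLN
360.4 PLN × 7.3 = 2630.92 TRY
2630.92 TRY × 0.213 = 560.38596 CNY
560.38596 CNY × 0.7969 = 446.571571524 BRL
Net change: 446.571571524 − 500 = -53.428428476 BRL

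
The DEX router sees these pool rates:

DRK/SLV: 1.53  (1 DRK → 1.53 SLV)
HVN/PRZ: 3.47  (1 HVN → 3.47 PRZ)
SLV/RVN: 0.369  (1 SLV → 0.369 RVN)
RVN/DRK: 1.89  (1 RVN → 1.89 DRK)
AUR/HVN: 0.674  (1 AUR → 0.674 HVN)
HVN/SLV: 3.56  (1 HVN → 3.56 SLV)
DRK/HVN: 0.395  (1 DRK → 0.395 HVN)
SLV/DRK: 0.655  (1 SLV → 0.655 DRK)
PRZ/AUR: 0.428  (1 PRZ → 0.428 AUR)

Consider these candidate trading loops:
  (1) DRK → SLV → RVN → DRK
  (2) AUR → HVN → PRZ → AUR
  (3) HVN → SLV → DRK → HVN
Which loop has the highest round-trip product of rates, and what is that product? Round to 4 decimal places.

(1) 1.53 × 0.369 × 1.89 = 1.06704
(2) 0.674 × 3.47 × 0.428 = 1.00100
(3) 3.56 × 0.655 × 0.395 = 0.92106
Highest is cycle (1) at 1.0670 (>1, arbitrage).

1.0670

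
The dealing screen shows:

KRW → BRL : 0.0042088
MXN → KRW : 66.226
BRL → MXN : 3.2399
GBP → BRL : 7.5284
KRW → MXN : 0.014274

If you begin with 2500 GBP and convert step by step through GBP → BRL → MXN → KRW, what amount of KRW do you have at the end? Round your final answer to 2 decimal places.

4038339.49

2500 GBP × 7.5284 = 18821 BRL
18821 BRL × 3.2399 = 60978.1579 MXN
60978.1579 MXN × 66.226 = 4038339.4850854 KRW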